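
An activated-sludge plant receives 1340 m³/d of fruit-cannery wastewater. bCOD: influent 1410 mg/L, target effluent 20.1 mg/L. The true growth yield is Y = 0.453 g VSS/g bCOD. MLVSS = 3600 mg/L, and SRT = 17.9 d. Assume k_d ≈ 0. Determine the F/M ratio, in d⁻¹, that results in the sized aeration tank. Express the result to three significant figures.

With k_d = 0 the design equation reduces to V = Y Q (S₀−S) θ_c / X = 0.453 × 1340 × (1410 − 20.1) × 17.9 / 3600 = 4195 m³.
F/M = Q·S₀ / (V·X) = 1340 × 1410 / (4195 × 3600) = 0.1251 g bCOD·(g VSS·d)⁻¹.

F/M ≈ 0.125 d⁻¹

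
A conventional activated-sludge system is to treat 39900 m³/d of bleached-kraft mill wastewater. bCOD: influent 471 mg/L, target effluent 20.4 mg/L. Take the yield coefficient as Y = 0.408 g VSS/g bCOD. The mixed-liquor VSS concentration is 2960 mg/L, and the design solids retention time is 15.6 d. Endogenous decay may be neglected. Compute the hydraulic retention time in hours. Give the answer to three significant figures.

τ ≈ 23.3 h

Biomass mass balance (decay neglected): V·X = Y·Q·(S₀ − S)·θ_c, so V = 0.408 × 39900 × (471 − 20.4) × 15.6 / 2960 = 38660 m³.
τ = V/Q = 38660/39900 = 0.9689 d, or 23.25 h.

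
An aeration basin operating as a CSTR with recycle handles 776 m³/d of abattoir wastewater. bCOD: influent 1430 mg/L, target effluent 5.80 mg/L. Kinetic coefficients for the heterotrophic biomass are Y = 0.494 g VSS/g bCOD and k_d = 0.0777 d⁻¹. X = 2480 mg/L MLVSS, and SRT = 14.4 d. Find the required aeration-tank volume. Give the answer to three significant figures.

From the SRT design equation V = Y Q (S₀−S) θ_c / [X (1 + k_d θ_c)] = 0.494 × 776 × (1430 − 5.80) × 14.4 / [2480 × (1 + 0.0777 × 14.4)] = 7.86×10^6 / 5255 = 1496 m³.

V ≈ 1500 m³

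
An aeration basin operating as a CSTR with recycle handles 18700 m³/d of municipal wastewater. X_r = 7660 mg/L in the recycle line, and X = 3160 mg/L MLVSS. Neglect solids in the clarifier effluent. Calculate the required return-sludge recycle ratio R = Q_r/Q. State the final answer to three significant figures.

R ≈ 0.702

Mass balance around the secondary clarifier (neglecting effluent solids): R = X / (X_r − X) = 3160 / (7660 − 3160) = 0.7022.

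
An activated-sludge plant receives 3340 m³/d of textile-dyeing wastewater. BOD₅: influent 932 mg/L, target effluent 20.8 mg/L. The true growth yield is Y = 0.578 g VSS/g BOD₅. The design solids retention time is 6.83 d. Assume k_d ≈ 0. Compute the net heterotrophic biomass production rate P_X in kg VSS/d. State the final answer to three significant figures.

With endogenous decay neglected, the observed yield equals the true yield: Y_obs = Y = 0.578 g VSS/g BOD₅.
ΔS = 932 − 20.8 = 911.2 mg/L, so the substrate removal rate is 3340 × 911.2/1000 = 3043 kg BOD₅/d.
Biomass produced: P_X = Y_obs·Q·ΔS = 0.5780 × 3043 ≈ 1759 kg VSS/d.

P_X ≈ 1760 kg VSS/d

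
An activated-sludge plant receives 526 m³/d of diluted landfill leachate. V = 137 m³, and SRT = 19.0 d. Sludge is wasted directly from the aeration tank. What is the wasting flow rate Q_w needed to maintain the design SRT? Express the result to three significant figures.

Wasting from the aeration tank: Q_w = V / θ_c = 137.0 / 19.0 = 7.211 m³/d.

Q_w ≈ 7.21 m³/d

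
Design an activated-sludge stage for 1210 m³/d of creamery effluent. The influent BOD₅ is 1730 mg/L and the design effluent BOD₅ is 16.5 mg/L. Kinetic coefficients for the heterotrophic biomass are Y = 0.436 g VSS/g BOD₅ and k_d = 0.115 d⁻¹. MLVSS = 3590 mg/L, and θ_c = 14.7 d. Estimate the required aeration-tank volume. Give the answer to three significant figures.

V ≈ 1380 m³

Steady-state biomass mass balance: V·X·(1 + k_d·θ_c) = Y·Q·(S₀ − S)·θ_c, so V = 0.436 × 1210 × (1730 − 16.5) × 14.7 / [3590 × (1 + 0.115 × 14.7)] = 1.33×10^7 / 9659 = 1376 m³.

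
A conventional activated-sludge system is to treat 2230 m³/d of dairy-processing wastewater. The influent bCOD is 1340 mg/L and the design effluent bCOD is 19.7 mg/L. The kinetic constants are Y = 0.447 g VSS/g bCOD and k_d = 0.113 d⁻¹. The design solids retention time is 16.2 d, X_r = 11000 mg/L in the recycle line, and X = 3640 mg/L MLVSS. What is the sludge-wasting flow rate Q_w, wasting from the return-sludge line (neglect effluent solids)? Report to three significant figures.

Q_w ≈ 42.3 m³/d

Steady-state biomass mass balance: V·X·(1 + k_d·θ_c) = Y·Q·(S₀ − S)·θ_c, so V = 0.447 × 2230 × (1340 − 19.7) × 16.2 / [3640 × (1 + 0.113 × 16.2)] = 2.13×10^7 / 10303 = 2069 m³.
Wasting from the return line (neglecting effluent solids): Q_w = V·X / (θ_c·X_r) = 2069 × 3640 / (16.2 × 11000) = 42.27 m³/d.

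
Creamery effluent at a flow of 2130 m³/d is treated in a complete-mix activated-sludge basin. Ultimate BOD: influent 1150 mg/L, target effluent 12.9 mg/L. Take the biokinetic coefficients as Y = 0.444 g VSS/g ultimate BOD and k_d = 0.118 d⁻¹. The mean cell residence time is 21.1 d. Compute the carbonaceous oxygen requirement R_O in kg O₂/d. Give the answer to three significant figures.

Correct the yield for decay: Y_obs = Y/(1 + k_d θ_c) = 0.444 / (1 + 0.118 × 21.1) = 0.444 / 3.490 = 0.1272.
Mass of ultimate BOD removed per day: Q(S₀ − S) = 2130 × 1137 g/m³ = 2422 kg/d.
P_X = Y_obs·Q·(S₀ − S) = 0.1272 × 2422 = 308.1 kg VSS/d.
R_O = Q·(S₀ − S) − 1.42·P_X = 2422 − 1.42 × 308.1 = 1984 kg O₂/d.

R_O ≈ 1980 kg O₂/d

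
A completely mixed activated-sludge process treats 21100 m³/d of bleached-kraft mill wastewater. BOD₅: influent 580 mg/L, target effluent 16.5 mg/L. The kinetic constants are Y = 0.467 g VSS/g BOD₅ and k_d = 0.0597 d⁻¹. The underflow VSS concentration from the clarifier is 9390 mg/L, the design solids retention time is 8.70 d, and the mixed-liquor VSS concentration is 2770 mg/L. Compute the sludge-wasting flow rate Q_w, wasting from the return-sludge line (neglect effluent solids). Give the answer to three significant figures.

Rearranging the biomass balance for a CMAS with decay, V = Y·Q·ΔS·θ_c / [X·(1+k_d θ_c)] = 0.467 × 21100 × (580 − 16.5) × 8.70 / [2770 × (1 + 0.0597 × 8.70)] = 4.83×10^7 / 4209 = 11478 m³.
θ_c = V·X/(Q_w·X_r) when wasting from the recycle, so Q_w = V·X/(θ_c·X_r) = 11478 × 2770 / (8.70 × 9390) = 389.2 m³/d.

Q_w ≈ 389 m³/d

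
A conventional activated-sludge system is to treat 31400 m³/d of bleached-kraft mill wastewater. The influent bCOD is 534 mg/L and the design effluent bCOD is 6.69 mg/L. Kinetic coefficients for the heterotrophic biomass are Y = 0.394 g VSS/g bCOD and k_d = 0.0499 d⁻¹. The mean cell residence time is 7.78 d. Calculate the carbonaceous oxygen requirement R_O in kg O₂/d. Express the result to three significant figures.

Correct the yield for decay: Y_obs = Y/(1 + k_d θ_c) = 0.394 / (1 + 0.0499 × 7.78) = 0.394 / 1.388 = 0.2838.
Mass of bCOD removed per day: Q(S₀ − S) = 31400 × 527.3 g/m³ = 16558 kg/d.
P_X = Y_obs·Q·(S₀ − S) = 0.2838 × 16558 = 4699 kg VSS/d.
R_O = Q·ΔS − 1.42 P_X = 16558 − 6673 = 9885 kg O₂/d.

R_O ≈ 9880 kg O₂/d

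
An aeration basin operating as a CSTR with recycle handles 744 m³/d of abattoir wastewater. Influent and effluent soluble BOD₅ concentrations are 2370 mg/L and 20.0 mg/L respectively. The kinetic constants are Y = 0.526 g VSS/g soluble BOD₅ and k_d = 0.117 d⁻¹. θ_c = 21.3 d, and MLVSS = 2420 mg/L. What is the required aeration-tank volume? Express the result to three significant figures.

V ≈ 2320 m³

Rearranging the biomass balance for a CMAS with decay, V = Y·Q·ΔS·θ_c / [X·(1+k_d θ_c)] = 0.526 × 744 × (2370 − 20.0) × 21.3 / [2420 × (1 + 0.117 × 21.3)] = 1.96×10^7 / 8451 = 2318 m³.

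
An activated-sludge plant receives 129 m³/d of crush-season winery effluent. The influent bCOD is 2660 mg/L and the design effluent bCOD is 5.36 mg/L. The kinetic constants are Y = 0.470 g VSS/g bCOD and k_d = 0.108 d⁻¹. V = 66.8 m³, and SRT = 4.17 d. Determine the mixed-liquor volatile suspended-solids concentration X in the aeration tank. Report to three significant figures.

X ≈ 6930 mg/L

X = Y·Q·ΔS·θ_c / [V·(1 + k_d θ_c)] = 0.470 × 129 × (2660 − 5.36) × 4.17 / [66.8 × (1 + 0.108 × 4.17)] = 6928 mg/L.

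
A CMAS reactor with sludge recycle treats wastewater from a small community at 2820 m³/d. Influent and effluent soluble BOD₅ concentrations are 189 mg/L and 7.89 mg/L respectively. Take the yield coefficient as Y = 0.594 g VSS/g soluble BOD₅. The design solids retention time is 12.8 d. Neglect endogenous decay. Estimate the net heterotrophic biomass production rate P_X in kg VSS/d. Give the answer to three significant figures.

P_X ≈ 303 kg VSS/d

No decay correction is needed, so Y_obs = Y = 0.594.
Substrate removed = Q·(S₀ − S) = 2820 m³/d × (189 − 7.89) g/m³ = 5.11×10^5 g/d = 510.7 kg/d.
So the net sludge growth is P_X = 0.5940 × 510.7 = 303.4 kg VSS/d.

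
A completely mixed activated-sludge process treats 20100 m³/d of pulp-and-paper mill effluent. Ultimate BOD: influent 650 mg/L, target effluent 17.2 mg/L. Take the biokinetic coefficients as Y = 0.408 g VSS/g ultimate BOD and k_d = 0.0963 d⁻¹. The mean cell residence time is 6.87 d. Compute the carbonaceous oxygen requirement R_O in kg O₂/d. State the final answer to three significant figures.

Y_obs = Y / (1 + k_d θ_c) = 0.408 / (1 + 0.0963 × 6.87) = 0.408 / 1.662 = 0.2455.
ΔS = 650 − 17.2 = 632.8 mg/L, so the substrate removal rate is 20100 × 632.8/1000 = 12719 kg ultimate BOD/d.
Net sludge production P_X = 0.2455 × 12719 = 3123 kg VSS/d.
Carbonaceous O₂ demand = substrate oxidised − cell-mass equivalent = 12719 − 1.42 × 3123 = 8284 kg O₂/d.

R_O ≈ 8280 kg O₂/d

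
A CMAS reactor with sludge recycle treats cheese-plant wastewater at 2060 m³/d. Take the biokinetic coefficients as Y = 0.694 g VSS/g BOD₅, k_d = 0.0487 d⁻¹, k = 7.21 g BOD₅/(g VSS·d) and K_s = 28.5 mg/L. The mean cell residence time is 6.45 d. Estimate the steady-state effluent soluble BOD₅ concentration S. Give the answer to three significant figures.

S ≈ 1.21 mg/L

Effluent substrate depends only on kinetics and SRT: S = K_s(1 + k_d θ_c) / [θ_c(Yk − k_d) − 1] = 28.5 × (1 + 0.0487 × 6.45) / [6.45 × (0.694 × 7.21 − 0.0487) − 1] = 37.45 / 30.96 = 1.210 mg/L.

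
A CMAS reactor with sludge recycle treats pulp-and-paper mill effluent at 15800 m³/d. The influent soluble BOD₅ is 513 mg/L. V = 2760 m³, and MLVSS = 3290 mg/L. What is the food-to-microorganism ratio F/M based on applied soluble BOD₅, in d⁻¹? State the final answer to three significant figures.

F/M ≈ 0.893 d⁻¹

F/M = Q·S₀ / (V·X) = 15800 × 513 / (2760 × 3290) = 0.8926 g soluble BOD₅·(g VSS·d)⁻¹.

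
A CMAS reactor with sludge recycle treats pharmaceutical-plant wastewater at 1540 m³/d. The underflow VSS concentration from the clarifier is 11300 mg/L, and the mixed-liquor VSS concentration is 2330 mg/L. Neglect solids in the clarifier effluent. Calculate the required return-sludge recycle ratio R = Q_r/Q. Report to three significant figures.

R ≈ 0.260

Mass balance around the secondary clarifier (neglecting effluent solids): R = X / (X_r − X) = 2330 / (11300 − 2330) = 0.2598.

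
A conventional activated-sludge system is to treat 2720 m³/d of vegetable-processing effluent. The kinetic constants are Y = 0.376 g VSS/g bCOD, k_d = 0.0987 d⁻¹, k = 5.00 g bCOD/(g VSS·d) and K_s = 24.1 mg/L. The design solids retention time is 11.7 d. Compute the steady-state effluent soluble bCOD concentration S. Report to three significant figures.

S ≈ 2.62 mg/L

For a completely mixed reactor with recycle the Lawrence–McCarty relation gives S = K_s·(1 + k_d·θ_c) / [θ_c·(Y·k − k_d) − 1] = 24.1 × (1 + 0.0987 × 11.7) / [11.7 × (0.376 × 5.00 − 0.0987) − 1] = 51.93 / 19.84 = 2.617 mg/L.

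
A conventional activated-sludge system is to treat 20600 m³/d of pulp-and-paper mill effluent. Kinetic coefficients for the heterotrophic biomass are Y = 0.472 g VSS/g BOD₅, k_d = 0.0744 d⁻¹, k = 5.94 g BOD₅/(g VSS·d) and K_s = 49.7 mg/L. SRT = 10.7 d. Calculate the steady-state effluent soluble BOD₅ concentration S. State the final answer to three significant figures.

S ≈ 3.17 mg/L

For a completely mixed reactor with recycle the Lawrence–McCarty relation gives S = K_s·(1 + k_d·θ_c) / [θ_c·(Y·k − k_d) − 1] = 49.7 × (1 + 0.0744 × 10.7) / [10.7 × (0.472 × 5.94 − 0.0744) − 1] = 89.27 / 28.20 = 3.165 mg/L.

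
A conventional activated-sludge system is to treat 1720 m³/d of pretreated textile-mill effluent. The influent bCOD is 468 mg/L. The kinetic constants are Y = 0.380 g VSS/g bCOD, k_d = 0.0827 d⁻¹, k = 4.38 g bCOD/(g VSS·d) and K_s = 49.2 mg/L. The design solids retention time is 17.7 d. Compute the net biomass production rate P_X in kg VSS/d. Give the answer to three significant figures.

For a completely mixed reactor with recycle the Lawrence–McCarty relation gives S = K_s·(1 + k_d·θ_c) / [θ_c·(Y·k − k_d) − 1] = 49.2 × (1 + 0.0827 × 17.7) / [17.7 × (0.380 × 4.38 − 0.0827) − 1] = 121.2 / 27.00 = 4.490 mg/L.
Correct the yield for decay: Y_obs = Y/(1 + k_d θ_c) = 0.380 / (1 + 0.0827 × 17.7) = 0.380 / 2.464 = 0.1542.
Substrate removed = Q·(S₀ − S) = 1720 m³/d × (468 − 4.49) g/m³ = 7.97×10^5 g/d = 797.2 kg/d.
Net biomass production P_X = Y_obs × Q·(S₀ − S) = 0.1542 × 797.2 = 123.0 kg VSS/d.

P_X ≈ 123 kg VSS/d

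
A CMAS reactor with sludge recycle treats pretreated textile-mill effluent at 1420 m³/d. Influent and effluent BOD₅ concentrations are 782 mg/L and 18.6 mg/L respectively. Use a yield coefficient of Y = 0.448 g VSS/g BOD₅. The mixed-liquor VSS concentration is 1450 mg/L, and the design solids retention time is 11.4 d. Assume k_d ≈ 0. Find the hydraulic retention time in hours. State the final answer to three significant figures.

V·X = Y·Q·ΔS·θ_c gives V = 0.448 × 1420 × (782 − 18.6) × 11.4 / 1450 = 3818 m³.
HRT = V/Q = 3818 m³ / 1420 m³·d⁻¹ = 2.689 d × 24 = 64.53 h.

τ ≈ 64.5 h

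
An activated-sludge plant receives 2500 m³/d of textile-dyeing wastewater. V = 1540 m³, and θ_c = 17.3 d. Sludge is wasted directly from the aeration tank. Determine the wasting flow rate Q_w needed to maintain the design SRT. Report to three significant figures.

Q_w ≈ 89.0 m³/d

For wasting at MLVSS concentration, Q_w = V/θ_c = 1540/17.3 = 89.02 m³/d.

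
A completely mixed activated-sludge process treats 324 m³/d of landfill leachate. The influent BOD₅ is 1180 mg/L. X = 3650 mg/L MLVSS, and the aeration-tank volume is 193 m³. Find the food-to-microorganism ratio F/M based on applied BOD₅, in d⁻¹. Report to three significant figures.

F/M ≈ 0.543 d⁻¹

Food-to-microorganism ratio F/M = Q S₀ / (V X) = 324 × 1180 / (193.0 × 3650) = 0.5427 d⁻¹.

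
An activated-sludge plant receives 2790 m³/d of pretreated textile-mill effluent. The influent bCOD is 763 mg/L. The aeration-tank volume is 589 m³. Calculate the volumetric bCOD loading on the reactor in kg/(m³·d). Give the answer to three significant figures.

Applied bCOD load per unit volume = Q·S₀/V = (2790 × 763/1000)/589.0 = 3.614 kg bCOD·m⁻³·d⁻¹.

L_v ≈ 3.61 kg bCOD/(m³·d)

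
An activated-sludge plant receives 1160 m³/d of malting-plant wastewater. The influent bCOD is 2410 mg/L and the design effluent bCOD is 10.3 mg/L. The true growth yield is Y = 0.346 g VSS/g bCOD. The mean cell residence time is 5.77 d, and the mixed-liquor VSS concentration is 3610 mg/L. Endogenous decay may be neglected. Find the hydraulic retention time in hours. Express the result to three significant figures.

Biomass mass balance (decay neglected): V·X = Y·Q·(S₀ − S)·θ_c, so V = 0.346 × 1160 × (2410 − 10.3) × 5.77 / 3610 = 1539 m³.
τ = V/Q = 1539/1160 = 1.327 d, or 31.85 h.

τ ≈ 31.9 h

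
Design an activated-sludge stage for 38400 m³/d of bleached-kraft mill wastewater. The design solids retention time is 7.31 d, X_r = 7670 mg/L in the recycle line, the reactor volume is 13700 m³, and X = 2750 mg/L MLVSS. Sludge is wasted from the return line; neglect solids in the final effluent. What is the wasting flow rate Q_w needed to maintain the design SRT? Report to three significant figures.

θ_c = V·X/(Q_w·X_r) when wasting from the recycle, so Q_w = V·X/(θ_c·X_r) = 13700 × 2750 / (7.31 × 7670) = 672.0 m³/d.

Q_w ≈ 672 m³/d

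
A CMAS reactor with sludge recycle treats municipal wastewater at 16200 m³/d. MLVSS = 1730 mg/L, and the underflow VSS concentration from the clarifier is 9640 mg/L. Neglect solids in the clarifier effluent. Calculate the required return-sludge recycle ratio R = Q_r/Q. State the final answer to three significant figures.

R = Q_r/Q = X/(X_r − X) = 1730 / (9640 − 1730) = 0.2187.

R ≈ 0.219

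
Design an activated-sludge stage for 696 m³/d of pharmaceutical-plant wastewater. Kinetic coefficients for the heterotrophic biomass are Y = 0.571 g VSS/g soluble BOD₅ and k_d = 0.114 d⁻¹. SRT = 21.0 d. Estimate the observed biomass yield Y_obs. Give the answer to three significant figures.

Y_obs ≈ 0.168 g VSS/g soluble BOD₅

Observed yield with endogenous decay: Y_obs = Y / (1 + k_d·θ_c) = 0.571 / (1 + 0.114 × 21.0) = 0.571 / 3.394 = 0.1682 g VSS/g soluble BOD₅.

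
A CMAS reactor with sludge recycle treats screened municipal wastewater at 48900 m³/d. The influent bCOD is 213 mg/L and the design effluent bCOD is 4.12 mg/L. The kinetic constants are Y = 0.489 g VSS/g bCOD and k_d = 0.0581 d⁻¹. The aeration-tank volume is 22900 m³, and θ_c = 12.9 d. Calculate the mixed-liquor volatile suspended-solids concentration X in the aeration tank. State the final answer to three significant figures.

From V·X·(1 + k_d·θ_c) = Y·Q·(S₀ − S)·θ_c: X = 0.489 × 48900 × (213 − 4.12) × 12.9 / [22900 × (1 + 0.0581 × 12.9)] = 1608 mg/L.

X ≈ 1610 mg/L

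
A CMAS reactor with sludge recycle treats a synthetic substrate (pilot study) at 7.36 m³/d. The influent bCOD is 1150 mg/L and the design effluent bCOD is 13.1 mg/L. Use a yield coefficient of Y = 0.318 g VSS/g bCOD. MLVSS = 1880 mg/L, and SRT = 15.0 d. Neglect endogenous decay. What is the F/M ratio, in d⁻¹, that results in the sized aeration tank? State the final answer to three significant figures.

With k_d = 0 the design equation reduces to V = Y Q (S₀−S) θ_c / X = 0.318 × 7.36 × (1150 − 13.1) × 15.0 / 1880 = 21.23 m³.
F/M = Q·S₀ / (V·X) = 7.36 × 1150 / (21.23 × 1880) = 0.2121 g bCOD·(g VSS·d)⁻¹.

F/M ≈ 0.212 d⁻¹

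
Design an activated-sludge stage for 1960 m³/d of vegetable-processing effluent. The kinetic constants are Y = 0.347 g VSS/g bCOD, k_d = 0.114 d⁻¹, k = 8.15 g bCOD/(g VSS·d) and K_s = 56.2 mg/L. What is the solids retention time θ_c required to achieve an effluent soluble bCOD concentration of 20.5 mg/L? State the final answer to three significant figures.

θ_c ≈ 1.56 d

At the target effluent, Y k S/(K_s+S) = 0.347×8.15×20.5/76.70 = 0.7559 d⁻¹.
1/θ_c = 0.7559 − 0.114 = 0.6419 d⁻¹, so θ_c = 1.558 d.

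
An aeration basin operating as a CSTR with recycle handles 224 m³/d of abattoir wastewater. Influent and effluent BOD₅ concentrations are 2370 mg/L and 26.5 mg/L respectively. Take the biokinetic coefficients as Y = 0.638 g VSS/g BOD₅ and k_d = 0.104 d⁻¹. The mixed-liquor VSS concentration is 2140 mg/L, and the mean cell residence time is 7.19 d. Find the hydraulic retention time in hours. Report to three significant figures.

Steady-state biomass mass balance: V·X·(1 + k_d·θ_c) = Y·Q·(S₀ − S)·θ_c, so V = 0.638 × 224 × (2370 − 26.5) × 7.19 / [2140 × (1 + 0.104 × 7.19)] = 2.41×10^6 / 3740 = 643.8 m³.
τ = V/Q = 643.8/224 = 2.874 d, or 68.98 h.

τ ≈ 69.0 h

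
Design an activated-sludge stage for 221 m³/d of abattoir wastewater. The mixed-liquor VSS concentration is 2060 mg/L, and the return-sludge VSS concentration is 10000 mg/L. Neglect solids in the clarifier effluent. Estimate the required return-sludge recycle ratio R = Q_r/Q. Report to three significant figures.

R ≈ 0.259

R = Q_r/Q = X/(X_r − X) = 2060 / (10000 − 2060) = 0.2594.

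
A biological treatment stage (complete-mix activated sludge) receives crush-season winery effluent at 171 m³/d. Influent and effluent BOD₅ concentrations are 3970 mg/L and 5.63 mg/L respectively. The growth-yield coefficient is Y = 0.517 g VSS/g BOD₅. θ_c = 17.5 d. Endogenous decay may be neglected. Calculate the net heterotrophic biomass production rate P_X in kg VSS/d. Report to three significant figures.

P_X ≈ 350 kg VSS/d

No decay correction is needed, so Y_obs = Y = 0.517.
Q·(S₀ − S) = 171 × (3970 − 5.63) × 10⁻³ = 677.9 kg/d removed.
P_X = Y_obs · Q(S₀ − S) = 0.5170 × 677.9 = 350.5 kg VSS/d.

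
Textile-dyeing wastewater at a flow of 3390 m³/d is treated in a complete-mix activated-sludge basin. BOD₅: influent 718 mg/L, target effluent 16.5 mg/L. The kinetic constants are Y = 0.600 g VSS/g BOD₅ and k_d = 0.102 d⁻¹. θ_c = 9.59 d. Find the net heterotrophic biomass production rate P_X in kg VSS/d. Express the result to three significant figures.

P_X ≈ 721 kg VSS/d

Observed yield with endogenous decay: Y_obs = Y / (1 + k_d·θ_c) = 0.600 / (1 + 0.102 × 9.59) = 0.600 / 1.978 = 0.3033 g VSS/g BOD₅.
Mass of BOD₅ removed per day: Q(S₀ − S) = 3390 × 701.5 g/m³ = 2378 kg/d.
Net biomass production P_X = Y_obs × Q·(S₀ − S) = 0.3033 × 2378 = 721.3 kg VSS/d.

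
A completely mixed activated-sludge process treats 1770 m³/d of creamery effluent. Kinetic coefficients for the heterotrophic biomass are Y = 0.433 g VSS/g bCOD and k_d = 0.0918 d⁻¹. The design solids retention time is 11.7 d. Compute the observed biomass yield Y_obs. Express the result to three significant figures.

Correct the yield for decay: Y_obs = Y/(1 + k_d θ_c) = 0.433 / (1 + 0.0918 × 11.7) = 0.433 / 2.074 = 0.2088.

Y_obs ≈ 0.209 g VSS/g bCOD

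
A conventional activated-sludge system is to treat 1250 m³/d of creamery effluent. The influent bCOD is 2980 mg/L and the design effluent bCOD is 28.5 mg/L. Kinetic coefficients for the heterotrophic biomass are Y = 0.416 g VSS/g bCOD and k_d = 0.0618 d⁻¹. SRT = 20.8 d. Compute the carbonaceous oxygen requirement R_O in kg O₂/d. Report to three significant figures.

R_O ≈ 2740 kg O₂/d

The observed yield is Y_obs = Y/(1 + k_d·θ_c) = 0.416 / (1 + 0.0618 × 20.8) = 0.416 / 2.285 = 0.1820 g VSS per g bCOD removed.
ΔS = 2980 − 28.5 = 2952 mg/L, so the substrate removal rate is 1250 × 2952/1000 = 3689 kg bCOD/d.
Biomass synthesised: P_X = Y_obs × 3689 = 671.5 kg VSS/d.
R_O = Q·(S₀ − S) − 1.42·P_X = 3689 − 1.42 × 671.5 = 2736 kg O₂/d.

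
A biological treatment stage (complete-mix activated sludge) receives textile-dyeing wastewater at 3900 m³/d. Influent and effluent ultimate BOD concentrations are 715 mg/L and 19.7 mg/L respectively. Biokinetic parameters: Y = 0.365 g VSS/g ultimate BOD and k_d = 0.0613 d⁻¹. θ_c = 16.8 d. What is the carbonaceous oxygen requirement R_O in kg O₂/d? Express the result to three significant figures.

Observed yield with endogenous decay: Y_obs = Y / (1 + k_d·θ_c) = 0.365 / (1 + 0.0613 × 16.8) = 0.365 / 2.030 = 0.1798 g VSS/g ultimate BOD.
Substrate removed = Q·(S₀ − S) = 3900 m³/d × (715 − 19.7) g/m³ = 2.71×10^6 g/d = 2712 kg/d.
Net sludge production P_X = 0.1798 × 2712 = 487.6 kg VSS/d.
R_O = Q·(S₀ − S) − 1.42·P_X = 2712 − 1.42 × 487.6 = 2019 kg O₂/d.

R_O ≈ 2020 kg O₂/d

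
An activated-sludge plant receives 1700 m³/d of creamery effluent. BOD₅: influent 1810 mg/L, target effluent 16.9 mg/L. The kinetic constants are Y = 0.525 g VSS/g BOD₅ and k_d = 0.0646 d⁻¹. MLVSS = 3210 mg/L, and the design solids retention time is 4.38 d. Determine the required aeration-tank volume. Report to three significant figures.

Rearranging the biomass balance for a CMAS with decay, V = Y·Q·ΔS·θ_c / [X·(1+k_d θ_c)] = 0.525 × 1700 × (1810 − 16.9) × 4.38 / [3210 × (1 + 0.0646 × 4.38)] = 7.01×10^6 / 4118 = 1702 m³.

V ≈ 1700 m³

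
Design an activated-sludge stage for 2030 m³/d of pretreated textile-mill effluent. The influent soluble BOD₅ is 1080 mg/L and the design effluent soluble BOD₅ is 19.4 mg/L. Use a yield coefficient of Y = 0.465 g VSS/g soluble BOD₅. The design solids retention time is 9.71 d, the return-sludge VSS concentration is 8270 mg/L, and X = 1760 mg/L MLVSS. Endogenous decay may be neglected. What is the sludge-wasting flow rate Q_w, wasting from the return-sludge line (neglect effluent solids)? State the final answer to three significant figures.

V·X = Y·Q·ΔS·θ_c gives V = 0.465 × 2030 × (1080 − 19.4) × 9.71 / 1760 = 5523 m³.
Q_w = (V·X)/(θ_c X_r) = 5523 × 1760 / (9.71 × 8270) = 121.1 m³/d.

Q_w ≈ 121 m³/d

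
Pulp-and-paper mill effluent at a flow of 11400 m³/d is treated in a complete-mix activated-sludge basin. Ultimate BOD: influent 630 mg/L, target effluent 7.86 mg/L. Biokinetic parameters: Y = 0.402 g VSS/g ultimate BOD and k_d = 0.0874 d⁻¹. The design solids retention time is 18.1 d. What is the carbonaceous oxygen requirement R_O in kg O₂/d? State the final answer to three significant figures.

R_O ≈ 5520 kg O₂/d

Y_obs = Y / (1 + k_d θ_c) = 0.402 / (1 + 0.0874 × 18.1) = 0.402 / 2.582 = 0.1557.
ΔS = 630 − 7.86 = 622.1 mg/L, so the substrate removal rate is 11400 × 622.1/1000 = 7092 kg ultimate BOD/d.
Net sludge production P_X = 0.1557 × 7092 = 1104 kg VSS/d.
R_O = Q·ΔS − 1.42 P_X = 7092 − 1568 = 5524 kg O₂/d.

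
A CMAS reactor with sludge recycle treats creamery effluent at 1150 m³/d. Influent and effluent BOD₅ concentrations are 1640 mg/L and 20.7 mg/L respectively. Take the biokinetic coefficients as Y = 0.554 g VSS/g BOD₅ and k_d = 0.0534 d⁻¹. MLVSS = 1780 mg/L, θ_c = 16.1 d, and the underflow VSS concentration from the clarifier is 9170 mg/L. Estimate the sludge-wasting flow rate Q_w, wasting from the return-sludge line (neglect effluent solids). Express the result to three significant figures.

Q_w ≈ 60.5 m³/d

From the SRT design equation V = Y Q (S₀−S) θ_c / [X (1 + k_d θ_c)] = 0.554 × 1150 × (1640 − 20.7) × 16.1 / [1780 × (1 + 0.0534 × 16.1)] = 1.66×10^7 / 3310 = 5018 m³.
θ_c = V·X/(Q_w·X_r) when wasting from the recycle, so Q_w = V·X/(θ_c·X_r) = 5018 × 1780 / (16.1 × 9170) = 60.49 m³/d.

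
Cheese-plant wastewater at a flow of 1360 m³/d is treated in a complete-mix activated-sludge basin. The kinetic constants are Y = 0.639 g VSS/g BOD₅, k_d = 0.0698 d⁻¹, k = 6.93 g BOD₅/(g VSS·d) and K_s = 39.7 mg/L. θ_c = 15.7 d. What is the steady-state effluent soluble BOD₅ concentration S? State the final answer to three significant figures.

For a completely mixed reactor with recycle the Lawrence–McCarty relation gives S = K_s·(1 + k_d·θ_c) / [θ_c·(Y·k − k_d) − 1] = 39.7 × (1 + 0.0698 × 15.7) / [15.7 × (0.639 × 6.93 − 0.0698) − 1] = 83.21 / 67.43 = 1.234 mg/L.

S ≈ 1.23 mg/L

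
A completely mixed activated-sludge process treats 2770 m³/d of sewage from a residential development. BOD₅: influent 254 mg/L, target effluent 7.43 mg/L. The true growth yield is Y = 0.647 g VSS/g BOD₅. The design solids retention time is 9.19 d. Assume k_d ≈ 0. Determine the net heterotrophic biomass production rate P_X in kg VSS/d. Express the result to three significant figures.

With endogenous decay neglected, the observed yield equals the true yield: Y_obs = Y = 0.647 g VSS/g BOD₅.
ΔS = 254 − 7.43 = 246.6 mg/L, so the substrate removal rate is 2770 × 246.6/1000 = 683.0 kg BOD₅/d.
Net biomass production P_X = Y_obs × Q·(S₀ − S) = 0.6470 × 683.0 = 441.9 kg VSS/d.

P_X ≈ 442 kg VSS/d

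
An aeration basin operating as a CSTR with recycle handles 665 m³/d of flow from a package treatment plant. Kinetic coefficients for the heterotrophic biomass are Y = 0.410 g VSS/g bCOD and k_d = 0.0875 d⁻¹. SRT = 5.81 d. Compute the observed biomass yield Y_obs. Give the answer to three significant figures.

Observed yield with endogenous decay: Y_obs = Y / (1 + k_d·θ_c) = 0.410 / (1 + 0.0875 × 5.81) = 0.410 / 1.508 = 0.2718 g VSS/g bCOD.

Y_obs ≈ 0.272 g VSS/g bCOD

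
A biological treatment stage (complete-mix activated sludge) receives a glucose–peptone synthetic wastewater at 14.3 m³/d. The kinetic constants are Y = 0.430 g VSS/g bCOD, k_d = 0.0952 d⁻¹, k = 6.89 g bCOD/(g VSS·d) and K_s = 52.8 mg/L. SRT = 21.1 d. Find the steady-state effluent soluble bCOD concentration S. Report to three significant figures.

From the Monod/SRT balance for a CMAS, S = K_s·(1+k_d θ_c)/[θ_c·(Y k − k_d) − 1] = 52.8 × (1 + 0.0952 × 21.1) / [21.1 × (0.430 × 6.89 − 0.0952) − 1] = 158.9 / 59.50 = 2.670 mg/L.

S ≈ 2.67 mg/L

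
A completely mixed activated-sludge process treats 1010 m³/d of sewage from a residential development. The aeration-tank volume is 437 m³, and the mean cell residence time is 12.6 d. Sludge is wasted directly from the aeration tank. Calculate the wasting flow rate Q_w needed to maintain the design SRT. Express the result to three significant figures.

With mixed-liquor wasting, θ_c = V/Q_w, so Q_w = V/θ_c = 437.0/12.6 = 34.68 m³/d.

Q_w ≈ 34.7 m³/d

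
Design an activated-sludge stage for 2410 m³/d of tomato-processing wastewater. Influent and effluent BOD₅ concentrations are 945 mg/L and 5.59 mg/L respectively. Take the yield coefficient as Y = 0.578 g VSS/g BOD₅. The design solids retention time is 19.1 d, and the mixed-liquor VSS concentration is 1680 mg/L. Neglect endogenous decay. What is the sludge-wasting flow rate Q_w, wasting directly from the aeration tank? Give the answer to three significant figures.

Q_w ≈ 779 m³/d

With k_d = 0 the design equation reduces to V = Y Q (S₀−S) θ_c / X = 0.578 × 2410 × (945 − 5.59) × 19.1 / 1680 = 14877 m³.
With mixed-liquor wasting, θ_c = V/Q_w, so Q_w = V/θ_c = 14877/19.1 = 778.9 m³/d.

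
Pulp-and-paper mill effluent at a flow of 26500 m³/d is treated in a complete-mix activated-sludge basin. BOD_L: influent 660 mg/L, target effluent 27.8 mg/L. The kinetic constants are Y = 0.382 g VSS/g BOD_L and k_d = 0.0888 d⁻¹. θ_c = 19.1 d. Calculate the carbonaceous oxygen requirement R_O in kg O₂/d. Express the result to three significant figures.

Observed yield with endogenous decay: Y_obs = Y / (1 + k_d·θ_c) = 0.382 / (1 + 0.0888 × 19.1) = 0.382 / 2.696 = 0.1417 g VSS/g BOD_L.
Q·(S₀ − S) = 26500 × (660 − 27.8) × 10⁻³ = 16753 kg/d removed.
P_X = Y_obs·Q·(S₀ − S) = 0.1417 × 16753 = 2374 kg VSS/d.
Carbonaceous O₂ demand = substrate oxidised − cell-mass equivalent = 16753 − 1.42 × 2374 = 13383 kg O₂/d.

R_O ≈ 13400 kg O₂/d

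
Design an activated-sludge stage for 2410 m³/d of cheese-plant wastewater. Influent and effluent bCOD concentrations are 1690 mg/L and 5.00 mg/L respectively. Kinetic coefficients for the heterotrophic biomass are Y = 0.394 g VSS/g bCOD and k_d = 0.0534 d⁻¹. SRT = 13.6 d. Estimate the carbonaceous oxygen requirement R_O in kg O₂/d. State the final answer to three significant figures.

Correct the yield for decay: Y_obs = Y/(1 + k_d θ_c) = 0.394 / (1 + 0.0534 × 13.6) = 0.394 / 1.726 = 0.2282.
Substrate removed = Q·(S₀ − S) = 2410 m³/d × (1690 − 5.00) g/m³ = 4.06×10^6 g/d = 4061 kg/d.
Biomass synthesised: P_X = Y_obs × 4061 = 926.9 kg VSS/d.
R_O = Q·ΔS − 1.42 P_X = 4061 − 1316 = 2745 kg O₂/d.

R_O ≈ 2740 kg O₂/d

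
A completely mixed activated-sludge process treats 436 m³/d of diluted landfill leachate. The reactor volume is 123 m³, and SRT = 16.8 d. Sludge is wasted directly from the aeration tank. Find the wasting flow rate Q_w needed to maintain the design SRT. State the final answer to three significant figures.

With mixed-liquor wasting, θ_c = V/Q_w, so Q_w = V/θ_c = 123.0/16.8 = 7.321 m³/d.

Q_w ≈ 7.32 m³/d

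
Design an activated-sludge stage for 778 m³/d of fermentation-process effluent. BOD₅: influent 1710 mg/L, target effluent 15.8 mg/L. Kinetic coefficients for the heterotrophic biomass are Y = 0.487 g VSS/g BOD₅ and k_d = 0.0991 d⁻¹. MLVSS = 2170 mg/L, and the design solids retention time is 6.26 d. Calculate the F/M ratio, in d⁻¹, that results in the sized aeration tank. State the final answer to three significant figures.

Rearranging the biomass balance for a CMAS with decay, V = Y·Q·ΔS·θ_c / [X·(1+k_d θ_c)] = 0.487 × 778 × (1710 − 15.8) × 6.26 / [2170 × (1 + 0.0991 × 6.26)] = 4.02×10^6 / 3516 = 1143 m³.
Food-to-microorganism ratio F/M = Q S₀ / (V X) = 778 × 1710 / (1143 × 2170) = 0.5365 d⁻¹.

F/M ≈ 0.536 d⁻¹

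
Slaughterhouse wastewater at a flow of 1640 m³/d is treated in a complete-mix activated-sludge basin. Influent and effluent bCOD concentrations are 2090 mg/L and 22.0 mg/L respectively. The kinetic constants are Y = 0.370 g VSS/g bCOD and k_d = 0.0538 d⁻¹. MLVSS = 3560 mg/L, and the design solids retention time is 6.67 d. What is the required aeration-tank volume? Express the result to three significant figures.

Rearranging the biomass balance for a CMAS with decay, V = Y·Q·ΔS·θ_c / [X·(1+k_d θ_c)] = 0.370 × 1640 × (2090 − 22.0) × 6.67 / [3560 × (1 + 0.0538 × 6.67)] = 8.37×10^6 / 4837 = 1730 m³.

V ≈ 1730 m³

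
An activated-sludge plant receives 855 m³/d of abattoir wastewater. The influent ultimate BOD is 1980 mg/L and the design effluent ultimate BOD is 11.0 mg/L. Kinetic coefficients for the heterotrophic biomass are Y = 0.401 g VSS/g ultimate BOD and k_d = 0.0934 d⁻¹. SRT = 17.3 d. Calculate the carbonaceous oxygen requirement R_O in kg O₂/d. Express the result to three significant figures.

R_O ≈ 1320 kg O₂/d

Observed yield with endogenous decay: Y_obs = Y / (1 + k_d·θ_c) = 0.401 / (1 + 0.0934 × 17.3) = 0.401 / 2.616 = 0.1533 g VSS/g ultimate BOD.
Mass of ultimate BOD removed per day: Q(S₀ − S) = 855 × 1969 g/m³ = 1683 kg/d.
P_X = Y_obs·Q·(S₀ − S) = 0.1533 × 1683 = 258.1 kg VSS/d.
R_O = Q·(S₀ − S) − 1.42·P_X = 1683 − 1.42 × 258.1 = 1317 kg O₂/d.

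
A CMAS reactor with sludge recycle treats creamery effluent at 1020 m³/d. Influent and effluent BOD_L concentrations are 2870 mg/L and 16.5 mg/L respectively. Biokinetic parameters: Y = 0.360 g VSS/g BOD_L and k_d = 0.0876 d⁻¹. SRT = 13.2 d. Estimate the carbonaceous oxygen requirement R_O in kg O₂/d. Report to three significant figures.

R_O ≈ 2220 kg O₂/d

The observed yield is Y_obs = Y/(1 + k_d·θ_c) = 0.360 / (1 + 0.0876 × 13.2) = 0.360 / 2.156 = 0.1670 g VSS per g BOD_L removed.
Mass of BOD_L removed per day: Q(S₀ − S) = 1020 × 2854 g/m³ = 2911 kg/d.
P_X = Y_obs·Q·(S₀ − S) = 0.1670 × 2911 = 485.9 kg VSS/d.
R_O = Q·(S₀ − S) − 1.42·P_X = 2911 − 1.42 × 485.9 = 2221 kg O₂/d.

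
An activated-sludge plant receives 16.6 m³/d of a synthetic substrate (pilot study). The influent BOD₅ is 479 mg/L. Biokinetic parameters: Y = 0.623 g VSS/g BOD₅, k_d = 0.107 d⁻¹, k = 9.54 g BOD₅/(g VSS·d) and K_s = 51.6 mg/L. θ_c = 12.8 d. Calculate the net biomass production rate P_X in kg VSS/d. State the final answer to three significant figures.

From the Monod/SRT balance for a CMAS, S = K_s·(1+k_d θ_c)/[θ_c·(Y k − k_d) − 1] = 51.6 × (1 + 0.107 × 12.8) / [12.8 × (0.623 × 9.54 − 0.107) − 1] = 122.3 / 73.71 = 1.659 mg/L.
Observed yield with endogenous decay: Y_obs = Y / (1 + k_d·θ_c) = 0.623 / (1 + 0.107 × 12.8) = 0.623 / 2.370 = 0.2629 g VSS/g BOD₅.
Mass of BOD₅ removed per day: Q(S₀ − S) = 16.6 × 477.3 g/m³ = 7.924 kg/d.
So the net sludge growth is P_X = 0.2629 × 7.924 = 2.083 kg VSS/d.

P_X ≈ 2.08 kg VSS/d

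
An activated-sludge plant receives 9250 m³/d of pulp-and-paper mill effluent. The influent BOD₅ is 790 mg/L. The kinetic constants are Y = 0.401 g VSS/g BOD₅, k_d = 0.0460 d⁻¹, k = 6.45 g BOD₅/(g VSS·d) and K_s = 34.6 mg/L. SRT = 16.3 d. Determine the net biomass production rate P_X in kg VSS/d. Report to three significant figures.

P_X ≈ 1670 kg VSS/d

From the Monod/SRT balance for a CMAS, S = K_s·(1+k_d θ_c)/[θ_c·(Y k − k_d) − 1] = 34.6 × (1 + 0.0460 × 16.3) / [16.3 × (0.401 × 6.45 − 0.0460) − 1] = 60.54 / 40.41 = 1.498 mg/L.
Correct the yield for decay: Y_obs = Y/(1 + k_d θ_c) = 0.401 / (1 + 0.0460 × 16.3) = 0.401 / 1.750 = 0.2292.
ΔS = 790 − 1.50 = 788.5 mg/L, so the substrate removal rate is 9250 × 788.5/1000 = 7294 kg BOD₅/d.
P_X = Y_obs · Q(S₀ − S) = 0.2292 × 7294 = 1671 kg VSS/d.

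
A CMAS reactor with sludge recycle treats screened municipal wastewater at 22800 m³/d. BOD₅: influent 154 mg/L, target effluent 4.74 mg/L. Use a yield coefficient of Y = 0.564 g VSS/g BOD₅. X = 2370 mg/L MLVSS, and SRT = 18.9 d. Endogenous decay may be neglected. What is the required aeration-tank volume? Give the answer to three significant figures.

Biomass mass balance (decay neglected): V·X = Y·Q·(S₀ − S)·θ_c, so V = 0.564 × 22800 × (154 − 4.74) × 18.9 / 2370 = 15306 m³.

V ≈ 15300 m³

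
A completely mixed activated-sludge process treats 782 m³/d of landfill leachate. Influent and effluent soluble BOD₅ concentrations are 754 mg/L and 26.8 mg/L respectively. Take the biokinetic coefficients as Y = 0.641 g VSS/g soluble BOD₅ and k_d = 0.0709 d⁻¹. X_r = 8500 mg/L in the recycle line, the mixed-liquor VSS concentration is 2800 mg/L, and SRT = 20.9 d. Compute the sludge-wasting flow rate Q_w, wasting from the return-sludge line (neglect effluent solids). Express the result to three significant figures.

Q_w ≈ 17.3 m³/d

Rearranging the biomass balance for a CMAS with decay, V = Y·Q·ΔS·θ_c / [X·(1+k_d θ_c)] = 0.641 × 782 × (754 − 26.8) × 20.9 / [2800 × (1 + 0.0709 × 20.9)] = 7.62×10^6 / 6949 = 1096 m³.
Wasting from the return line (neglecting effluent solids): Q_w = V·X / (θ_c·X_r) = 1096 × 2800 / (20.9 × 8500) = 17.28 m³/d.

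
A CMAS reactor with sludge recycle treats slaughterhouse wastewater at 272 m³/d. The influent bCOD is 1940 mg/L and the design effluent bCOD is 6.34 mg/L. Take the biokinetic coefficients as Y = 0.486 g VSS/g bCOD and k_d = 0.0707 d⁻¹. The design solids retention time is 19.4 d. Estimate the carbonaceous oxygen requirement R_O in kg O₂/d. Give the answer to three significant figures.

R_O ≈ 373 kg O₂/d

Y_obs = Y / (1 + k_d θ_c) = 0.486 / (1 + 0.0707 × 19.4) = 0.486 / 2.372 = 0.2049.
Mass of bCOD removed per day: Q(S₀ − S) = 272 × 1934 g/m³ = 526.0 kg/d.
Biomass synthesised: P_X = Y_obs × 526.0 = 107.8 kg VSS/d.
R_O = Q·ΔS − 1.42 P_X = 526.0 − 153.1 = 372.9 kg O₂/d.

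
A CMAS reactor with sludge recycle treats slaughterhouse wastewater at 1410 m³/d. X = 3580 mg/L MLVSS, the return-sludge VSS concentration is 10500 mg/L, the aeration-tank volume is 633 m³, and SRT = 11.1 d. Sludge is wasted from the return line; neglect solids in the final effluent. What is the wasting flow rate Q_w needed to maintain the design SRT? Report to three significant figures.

Q_w ≈ 19.4 m³/d

Q_w = (V·X)/(θ_c X_r) = 633.0 × 3580 / (11.1 × 10500) = 19.44 m³/d.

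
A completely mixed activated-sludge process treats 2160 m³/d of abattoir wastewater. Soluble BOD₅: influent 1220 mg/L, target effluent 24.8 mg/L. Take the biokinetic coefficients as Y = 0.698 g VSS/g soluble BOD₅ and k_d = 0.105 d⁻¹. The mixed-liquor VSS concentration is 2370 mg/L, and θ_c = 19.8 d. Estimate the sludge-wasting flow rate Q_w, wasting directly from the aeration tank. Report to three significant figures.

Rearranging the biomass balance for a CMAS with decay, V = Y·Q·ΔS·θ_c / [X·(1+k_d θ_c)] = 0.698 × 2160 × (1220 − 24.8) × 19.8 / [2370 × (1 + 0.105 × 19.8)] = 3.57×10^7 / 7297 = 4889 m³.
For wasting at MLVSS concentration, Q_w = V/θ_c = 4889/19.8 = 246.9 m³/d.

Q_w ≈ 247 m³/d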